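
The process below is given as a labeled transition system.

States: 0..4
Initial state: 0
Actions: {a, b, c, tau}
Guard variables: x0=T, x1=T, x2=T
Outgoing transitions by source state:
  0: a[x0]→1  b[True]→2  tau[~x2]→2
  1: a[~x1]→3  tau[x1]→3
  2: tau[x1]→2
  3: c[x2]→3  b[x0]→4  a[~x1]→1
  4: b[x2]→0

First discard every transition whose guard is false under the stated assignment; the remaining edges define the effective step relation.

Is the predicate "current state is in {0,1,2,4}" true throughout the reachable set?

Answer: INVARIANT VIOLATED at state 3

Analysis:
Inv-set: {0,1,2,4}
Reach set: {0,1,2,3,4}
  0: ✓
  1: ✓
  2: ✓
  3: VIOLATES
  4: ✓
witness against invariant: a·tau → 3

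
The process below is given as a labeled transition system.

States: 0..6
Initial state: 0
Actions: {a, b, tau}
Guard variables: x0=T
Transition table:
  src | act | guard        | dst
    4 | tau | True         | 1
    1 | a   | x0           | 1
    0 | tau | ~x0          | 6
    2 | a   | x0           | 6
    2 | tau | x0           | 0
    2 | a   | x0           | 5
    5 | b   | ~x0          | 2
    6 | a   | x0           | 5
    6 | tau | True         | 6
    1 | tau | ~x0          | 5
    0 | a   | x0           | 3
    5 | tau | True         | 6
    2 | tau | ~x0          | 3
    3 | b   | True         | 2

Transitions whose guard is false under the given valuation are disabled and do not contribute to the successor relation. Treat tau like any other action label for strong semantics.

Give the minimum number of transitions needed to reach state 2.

BFS to 2:
  L0 = {0}
  L1 = {3}
  L2 = {2}
first hit 2 at d=2 via a·b

Answer: 2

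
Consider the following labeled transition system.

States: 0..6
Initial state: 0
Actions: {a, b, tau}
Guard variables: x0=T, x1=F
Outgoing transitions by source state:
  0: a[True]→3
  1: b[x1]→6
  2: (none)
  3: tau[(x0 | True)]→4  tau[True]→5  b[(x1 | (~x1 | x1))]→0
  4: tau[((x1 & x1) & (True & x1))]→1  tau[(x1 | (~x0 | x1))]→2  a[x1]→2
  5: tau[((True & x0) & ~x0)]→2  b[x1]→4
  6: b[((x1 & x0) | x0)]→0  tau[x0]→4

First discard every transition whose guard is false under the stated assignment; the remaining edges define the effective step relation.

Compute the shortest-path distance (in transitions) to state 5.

Answer: 2

Working:
BFS to 5:
  Layer 0: {0}
  Layer 1: {3}
  Layer 2: {4,5}
5 enters at depth 2; path a·tau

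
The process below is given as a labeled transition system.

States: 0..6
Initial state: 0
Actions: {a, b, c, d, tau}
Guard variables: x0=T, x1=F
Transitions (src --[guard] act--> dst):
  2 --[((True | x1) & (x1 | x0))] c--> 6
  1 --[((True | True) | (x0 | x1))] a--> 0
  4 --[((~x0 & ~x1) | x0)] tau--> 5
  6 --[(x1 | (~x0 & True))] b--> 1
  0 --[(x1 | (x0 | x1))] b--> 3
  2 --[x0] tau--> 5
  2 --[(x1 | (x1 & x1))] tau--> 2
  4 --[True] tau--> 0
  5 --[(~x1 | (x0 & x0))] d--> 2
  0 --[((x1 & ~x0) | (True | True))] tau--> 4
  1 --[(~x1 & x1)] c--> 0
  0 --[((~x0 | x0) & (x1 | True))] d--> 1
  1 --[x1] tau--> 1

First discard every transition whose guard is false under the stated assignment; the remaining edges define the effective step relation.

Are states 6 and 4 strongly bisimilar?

Refine partition for ~:
  round 0: {{0,1,2,3,4,5,6}}
  round 1: {{0},{1},{2},{3,6},{4},{5}}
stable after 2 split(s): 6 block(s)
class of 6: {3,6}; class of 4: {4}

Answer: NOT BISIMILAR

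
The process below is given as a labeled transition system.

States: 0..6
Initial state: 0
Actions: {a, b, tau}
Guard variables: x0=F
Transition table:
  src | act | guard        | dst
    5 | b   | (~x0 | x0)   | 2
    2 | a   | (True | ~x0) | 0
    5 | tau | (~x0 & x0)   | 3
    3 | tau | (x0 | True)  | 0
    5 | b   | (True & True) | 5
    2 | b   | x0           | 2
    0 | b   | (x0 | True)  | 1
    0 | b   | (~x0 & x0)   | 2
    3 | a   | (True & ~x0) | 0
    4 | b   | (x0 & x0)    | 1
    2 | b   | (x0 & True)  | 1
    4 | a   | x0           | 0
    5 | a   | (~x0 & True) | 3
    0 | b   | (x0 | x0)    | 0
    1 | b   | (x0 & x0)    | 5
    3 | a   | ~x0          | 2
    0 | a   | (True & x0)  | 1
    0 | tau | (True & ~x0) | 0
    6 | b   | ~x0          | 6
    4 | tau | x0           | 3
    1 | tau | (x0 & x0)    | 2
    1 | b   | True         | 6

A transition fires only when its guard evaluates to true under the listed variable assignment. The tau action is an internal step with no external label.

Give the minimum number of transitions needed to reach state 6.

Answer: 2

Trace:
Layered search for 6:
  depth 0: {0}
  depth 1: {1}
  depth 2: {6}
6 enters at depth 2; path b·b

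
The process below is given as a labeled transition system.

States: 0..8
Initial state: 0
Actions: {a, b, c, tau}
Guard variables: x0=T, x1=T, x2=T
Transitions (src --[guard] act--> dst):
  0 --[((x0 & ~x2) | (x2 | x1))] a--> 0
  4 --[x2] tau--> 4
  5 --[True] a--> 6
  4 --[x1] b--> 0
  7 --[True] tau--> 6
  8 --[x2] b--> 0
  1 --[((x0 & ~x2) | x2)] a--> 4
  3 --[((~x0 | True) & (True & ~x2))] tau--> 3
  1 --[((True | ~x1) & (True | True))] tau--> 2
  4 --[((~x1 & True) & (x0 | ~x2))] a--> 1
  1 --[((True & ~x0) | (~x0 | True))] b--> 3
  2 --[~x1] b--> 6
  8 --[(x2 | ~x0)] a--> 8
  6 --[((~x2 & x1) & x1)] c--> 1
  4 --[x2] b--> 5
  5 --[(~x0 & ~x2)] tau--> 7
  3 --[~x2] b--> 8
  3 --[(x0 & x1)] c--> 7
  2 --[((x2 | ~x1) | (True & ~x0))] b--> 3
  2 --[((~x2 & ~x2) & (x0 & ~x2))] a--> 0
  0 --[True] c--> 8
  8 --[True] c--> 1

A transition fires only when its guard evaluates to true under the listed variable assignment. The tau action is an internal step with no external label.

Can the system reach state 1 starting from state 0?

Answer: REACHABLE

Trace:
Guard filter leaves 15 enabled edge(s).
L0 = {0}
L1 = {8}  now seen {0,8}
L2 = {1}  now seen {0,1,8}
L3 = {2,3,4}  now seen {0,1,2,3,4,8}
L4 = {5,7}  now seen {0,1,2,3,4,5,7,8}
L5 = {6}  now seen {0,1,2,3,4,5,6,7,8}
Reachable = {0,1,2,3,4,5,6,7,8}
witness 1: c·c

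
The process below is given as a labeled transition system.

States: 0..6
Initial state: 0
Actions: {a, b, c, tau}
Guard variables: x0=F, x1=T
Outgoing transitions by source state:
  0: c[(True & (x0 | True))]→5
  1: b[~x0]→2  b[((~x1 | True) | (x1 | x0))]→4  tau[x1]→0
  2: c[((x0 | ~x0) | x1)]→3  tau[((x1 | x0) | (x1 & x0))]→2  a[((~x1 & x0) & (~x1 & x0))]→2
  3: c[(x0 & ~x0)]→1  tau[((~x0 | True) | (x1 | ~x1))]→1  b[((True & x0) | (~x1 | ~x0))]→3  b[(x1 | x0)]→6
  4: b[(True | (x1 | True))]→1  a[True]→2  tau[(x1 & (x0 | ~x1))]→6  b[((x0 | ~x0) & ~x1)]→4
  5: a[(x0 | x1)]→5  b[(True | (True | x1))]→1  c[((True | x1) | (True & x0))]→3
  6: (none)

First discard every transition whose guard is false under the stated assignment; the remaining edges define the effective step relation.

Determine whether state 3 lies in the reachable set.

14 transition(s) survive guard evaluation.
L0 = {0}
L1 = {5}  total {0,5}
L2 = {1,3}  total {0,1,3,5}
L3 = {2,4,6}  total {0,1,2,3,4,5,6}
Reachable = {0,1,2,3,4,5,6}
trace reaching 3: c·c

Answer: REACHABLE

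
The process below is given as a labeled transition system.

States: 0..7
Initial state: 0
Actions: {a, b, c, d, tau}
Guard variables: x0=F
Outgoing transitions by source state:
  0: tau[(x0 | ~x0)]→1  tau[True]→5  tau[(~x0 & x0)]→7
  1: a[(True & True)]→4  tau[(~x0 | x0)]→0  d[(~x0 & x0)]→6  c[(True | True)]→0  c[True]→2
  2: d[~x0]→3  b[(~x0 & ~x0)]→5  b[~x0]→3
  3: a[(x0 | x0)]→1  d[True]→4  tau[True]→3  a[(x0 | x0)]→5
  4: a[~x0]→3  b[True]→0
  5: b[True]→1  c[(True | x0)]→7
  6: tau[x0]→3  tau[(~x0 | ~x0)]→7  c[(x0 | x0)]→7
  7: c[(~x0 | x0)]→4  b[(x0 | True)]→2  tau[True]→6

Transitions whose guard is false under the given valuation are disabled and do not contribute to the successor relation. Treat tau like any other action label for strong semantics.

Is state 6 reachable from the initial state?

Answer: REACHABLE

Analysis:
After dropping false guards: 19 live edges.
depth 0: {0}
depth 1: {1,5}  total {0,1,5}
depth 2: {2,4,7}  total {0,1,2,4,5,7}
depth 3: {3,6}  total {0,1,2,3,4,5,6,7}
Reachable = {0,1,2,3,4,5,6,7}
trace reaching 6: tau·c·tau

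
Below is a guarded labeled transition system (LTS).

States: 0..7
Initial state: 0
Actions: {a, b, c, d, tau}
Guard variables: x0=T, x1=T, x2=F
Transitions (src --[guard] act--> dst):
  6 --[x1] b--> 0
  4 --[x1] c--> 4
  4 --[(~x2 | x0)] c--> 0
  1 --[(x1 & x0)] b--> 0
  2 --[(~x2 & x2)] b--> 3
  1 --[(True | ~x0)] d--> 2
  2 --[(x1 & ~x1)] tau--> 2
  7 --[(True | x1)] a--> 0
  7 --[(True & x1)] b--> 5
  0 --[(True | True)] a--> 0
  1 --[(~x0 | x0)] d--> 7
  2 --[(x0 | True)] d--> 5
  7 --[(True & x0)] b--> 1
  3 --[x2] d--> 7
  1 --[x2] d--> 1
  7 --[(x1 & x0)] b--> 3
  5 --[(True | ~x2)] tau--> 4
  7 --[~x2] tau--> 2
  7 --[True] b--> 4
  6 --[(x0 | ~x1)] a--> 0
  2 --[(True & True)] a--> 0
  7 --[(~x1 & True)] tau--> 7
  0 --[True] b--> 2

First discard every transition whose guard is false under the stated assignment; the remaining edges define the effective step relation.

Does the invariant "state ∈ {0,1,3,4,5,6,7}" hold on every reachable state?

Answer: INVARIANT VIOLATED at state 2

Trace:
Inv-set: {0,1,3,4,5,6,7}
Reach set: {0,2,4,5}
  0: safe
  2: VIOLATES
  4: safe
  5: safe
reach 2 via b — violates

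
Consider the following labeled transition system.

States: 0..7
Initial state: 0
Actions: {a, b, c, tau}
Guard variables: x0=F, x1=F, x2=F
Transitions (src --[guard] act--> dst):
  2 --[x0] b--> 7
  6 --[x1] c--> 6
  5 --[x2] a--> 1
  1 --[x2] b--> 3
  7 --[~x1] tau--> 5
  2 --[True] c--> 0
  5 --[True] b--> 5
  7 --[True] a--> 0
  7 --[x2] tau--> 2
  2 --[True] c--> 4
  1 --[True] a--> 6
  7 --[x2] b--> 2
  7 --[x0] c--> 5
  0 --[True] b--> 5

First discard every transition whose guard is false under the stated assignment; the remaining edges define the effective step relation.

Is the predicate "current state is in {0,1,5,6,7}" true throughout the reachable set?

Inv-set: {0,1,5,6,7}
Reach set: {0,5}
  0: ✓
  5: ✓

Answer: INVARIANT HOLDS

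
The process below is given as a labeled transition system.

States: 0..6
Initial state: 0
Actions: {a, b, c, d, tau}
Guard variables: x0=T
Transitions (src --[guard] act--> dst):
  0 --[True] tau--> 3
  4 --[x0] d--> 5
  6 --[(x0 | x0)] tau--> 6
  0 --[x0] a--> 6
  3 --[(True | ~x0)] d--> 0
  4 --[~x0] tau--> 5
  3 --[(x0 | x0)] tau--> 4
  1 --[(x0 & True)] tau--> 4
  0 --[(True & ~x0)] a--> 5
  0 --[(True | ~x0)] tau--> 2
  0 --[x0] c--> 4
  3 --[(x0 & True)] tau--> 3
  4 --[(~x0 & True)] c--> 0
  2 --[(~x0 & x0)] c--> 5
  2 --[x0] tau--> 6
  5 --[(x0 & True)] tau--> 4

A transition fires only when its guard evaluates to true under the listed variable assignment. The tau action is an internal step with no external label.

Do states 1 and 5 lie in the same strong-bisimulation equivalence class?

Refine partition for ~:
  π0 = {{0,1,2,3,4,5,6}}
  π1 = {{0},{1,2,5,6},{3},{4}}
  π2 = {{0},{1,5},{2,6},{3},{4}}
Fixed point at round 3; 5 class(es).
[1]={1,5}  [5]={1,5}

Answer: BISIMILAR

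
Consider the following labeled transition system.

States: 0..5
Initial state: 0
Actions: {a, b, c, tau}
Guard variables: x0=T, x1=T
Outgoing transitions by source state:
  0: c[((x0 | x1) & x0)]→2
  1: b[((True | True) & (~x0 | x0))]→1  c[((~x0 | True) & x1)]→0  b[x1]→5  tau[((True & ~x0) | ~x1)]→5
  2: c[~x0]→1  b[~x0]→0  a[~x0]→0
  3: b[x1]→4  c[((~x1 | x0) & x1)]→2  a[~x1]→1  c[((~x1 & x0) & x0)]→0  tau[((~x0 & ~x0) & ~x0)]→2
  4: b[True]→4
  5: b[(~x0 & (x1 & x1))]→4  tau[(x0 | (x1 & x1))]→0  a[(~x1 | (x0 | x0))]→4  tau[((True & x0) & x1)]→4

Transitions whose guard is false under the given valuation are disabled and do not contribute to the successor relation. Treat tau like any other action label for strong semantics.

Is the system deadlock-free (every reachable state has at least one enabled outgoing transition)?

R = {0,2}
  0: c→2  [1 exit(s)]
  2: ∅  [no exit]
Path to 2: c

Answer: DEADLOCK at state 2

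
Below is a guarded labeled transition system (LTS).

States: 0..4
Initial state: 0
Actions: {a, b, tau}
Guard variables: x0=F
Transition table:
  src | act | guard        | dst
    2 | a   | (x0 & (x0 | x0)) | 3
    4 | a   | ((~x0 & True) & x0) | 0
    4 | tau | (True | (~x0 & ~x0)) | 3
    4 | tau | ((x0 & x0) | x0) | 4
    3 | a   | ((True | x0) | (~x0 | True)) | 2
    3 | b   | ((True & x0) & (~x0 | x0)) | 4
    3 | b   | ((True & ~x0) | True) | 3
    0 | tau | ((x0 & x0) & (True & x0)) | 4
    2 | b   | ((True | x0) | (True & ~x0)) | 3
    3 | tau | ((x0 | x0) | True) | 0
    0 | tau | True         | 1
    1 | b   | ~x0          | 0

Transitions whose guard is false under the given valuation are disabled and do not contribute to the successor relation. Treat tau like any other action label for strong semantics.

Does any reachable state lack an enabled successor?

Reach set: {0,1}
  0: tau→1  [deg 1]
  1: b→0  [deg 1]

Answer: DEADLOCK-FREE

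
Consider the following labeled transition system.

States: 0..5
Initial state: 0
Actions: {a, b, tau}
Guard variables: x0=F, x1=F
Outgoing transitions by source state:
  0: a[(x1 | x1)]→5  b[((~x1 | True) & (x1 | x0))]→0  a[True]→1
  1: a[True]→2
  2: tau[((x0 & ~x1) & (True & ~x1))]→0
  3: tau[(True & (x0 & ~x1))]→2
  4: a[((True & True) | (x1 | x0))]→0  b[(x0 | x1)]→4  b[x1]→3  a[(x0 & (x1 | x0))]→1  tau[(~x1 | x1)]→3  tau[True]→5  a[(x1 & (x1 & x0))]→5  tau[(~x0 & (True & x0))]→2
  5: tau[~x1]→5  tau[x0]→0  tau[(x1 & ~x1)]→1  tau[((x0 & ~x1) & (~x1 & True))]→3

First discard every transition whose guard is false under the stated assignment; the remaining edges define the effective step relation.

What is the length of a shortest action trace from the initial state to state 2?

Answer: 2

Analysis:
Breadth-first toward 2:
  Layer 0: {0}
  Layer 1: {1}
  Layer 2: {2}
first hit 2 at d=2 via a·a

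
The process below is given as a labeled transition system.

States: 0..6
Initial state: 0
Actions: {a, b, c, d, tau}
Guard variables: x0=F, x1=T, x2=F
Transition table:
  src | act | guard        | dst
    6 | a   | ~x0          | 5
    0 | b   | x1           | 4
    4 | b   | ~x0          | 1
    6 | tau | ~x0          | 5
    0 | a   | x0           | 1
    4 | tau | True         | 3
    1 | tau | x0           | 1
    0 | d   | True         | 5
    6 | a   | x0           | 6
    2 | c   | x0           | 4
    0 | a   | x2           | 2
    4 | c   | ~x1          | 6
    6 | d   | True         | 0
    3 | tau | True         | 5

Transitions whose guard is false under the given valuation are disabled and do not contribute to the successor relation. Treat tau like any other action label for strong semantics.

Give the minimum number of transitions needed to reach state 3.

Answer: 2

Working:
Layered search for 3:
  Layer 0: {0}
  Layer 1: {4,5}
  Layer 2: {1,3}
first hit 3 at d=2 via b·tau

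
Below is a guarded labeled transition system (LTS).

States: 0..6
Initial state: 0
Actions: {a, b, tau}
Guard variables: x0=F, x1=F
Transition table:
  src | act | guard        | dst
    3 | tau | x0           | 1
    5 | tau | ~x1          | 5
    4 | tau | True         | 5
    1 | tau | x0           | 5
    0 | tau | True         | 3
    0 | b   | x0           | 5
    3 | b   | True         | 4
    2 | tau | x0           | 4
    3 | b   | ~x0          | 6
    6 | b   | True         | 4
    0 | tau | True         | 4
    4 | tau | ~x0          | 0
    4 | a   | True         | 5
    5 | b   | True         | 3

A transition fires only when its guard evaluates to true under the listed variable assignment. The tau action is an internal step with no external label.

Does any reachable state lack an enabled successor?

Answer: DEADLOCK-FREE

Analysis:
Reachable = {0,3,4,5,6}
  0: tau→3  tau→4  [deg 2]
  3: b→4  b→6  [deg 2]
  4: a→5  tau→0  tau→5  [deg 3]
  5: b→3  tau→5  [deg 2]
  6: b→4  [deg 1]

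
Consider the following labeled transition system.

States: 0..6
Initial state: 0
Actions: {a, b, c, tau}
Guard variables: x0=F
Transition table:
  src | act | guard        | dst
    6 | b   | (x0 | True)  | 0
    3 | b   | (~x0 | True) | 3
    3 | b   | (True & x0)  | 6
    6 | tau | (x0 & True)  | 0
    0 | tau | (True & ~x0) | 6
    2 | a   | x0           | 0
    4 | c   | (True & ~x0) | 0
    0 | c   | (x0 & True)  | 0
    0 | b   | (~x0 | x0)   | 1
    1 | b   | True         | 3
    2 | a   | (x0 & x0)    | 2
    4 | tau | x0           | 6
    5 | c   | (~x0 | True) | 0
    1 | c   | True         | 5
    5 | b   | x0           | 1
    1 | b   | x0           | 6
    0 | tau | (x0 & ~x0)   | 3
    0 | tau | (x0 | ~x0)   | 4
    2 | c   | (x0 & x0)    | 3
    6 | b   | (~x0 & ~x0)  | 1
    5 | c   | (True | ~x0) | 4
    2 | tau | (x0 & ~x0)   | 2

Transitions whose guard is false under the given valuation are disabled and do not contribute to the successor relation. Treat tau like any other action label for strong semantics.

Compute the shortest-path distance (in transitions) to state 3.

Answer: 2

Analysis:
Layered search for 3:
  Layer 0: {0}
  Layer 1: {1,4,6}
  Layer 2: {3,5}
depth(3)=2, e.g. b·b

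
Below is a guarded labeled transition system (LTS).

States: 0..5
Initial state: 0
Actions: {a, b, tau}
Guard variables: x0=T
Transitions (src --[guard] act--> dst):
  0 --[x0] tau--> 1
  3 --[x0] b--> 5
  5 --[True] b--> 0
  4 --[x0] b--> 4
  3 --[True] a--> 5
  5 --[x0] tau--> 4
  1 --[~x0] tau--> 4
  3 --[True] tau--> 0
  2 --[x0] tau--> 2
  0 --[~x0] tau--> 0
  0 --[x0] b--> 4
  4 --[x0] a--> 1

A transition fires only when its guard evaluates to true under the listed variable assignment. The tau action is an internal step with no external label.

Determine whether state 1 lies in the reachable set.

After dropping false guards: 10 live edges.
depth 0: {0}
depth 1: {1,4}  cumulative {0,1,4}
R = {0,1,4}
Path to 1: tau

Answer: REACHABLE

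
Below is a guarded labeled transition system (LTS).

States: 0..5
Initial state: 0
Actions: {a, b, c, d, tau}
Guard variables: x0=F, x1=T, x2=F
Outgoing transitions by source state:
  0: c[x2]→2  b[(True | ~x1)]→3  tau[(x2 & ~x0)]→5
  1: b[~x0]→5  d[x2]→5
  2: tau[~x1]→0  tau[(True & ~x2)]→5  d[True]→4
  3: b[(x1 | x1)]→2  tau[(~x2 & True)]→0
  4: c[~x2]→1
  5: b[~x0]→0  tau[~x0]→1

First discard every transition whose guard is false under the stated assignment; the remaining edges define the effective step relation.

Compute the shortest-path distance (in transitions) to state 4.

Answer: 3

Working:
Layered search for 4:
  L0 = {0}
  L1 = {3}
  L2 = {2}
  L3 = {4,5}
4 enters at depth 3; path b·b·d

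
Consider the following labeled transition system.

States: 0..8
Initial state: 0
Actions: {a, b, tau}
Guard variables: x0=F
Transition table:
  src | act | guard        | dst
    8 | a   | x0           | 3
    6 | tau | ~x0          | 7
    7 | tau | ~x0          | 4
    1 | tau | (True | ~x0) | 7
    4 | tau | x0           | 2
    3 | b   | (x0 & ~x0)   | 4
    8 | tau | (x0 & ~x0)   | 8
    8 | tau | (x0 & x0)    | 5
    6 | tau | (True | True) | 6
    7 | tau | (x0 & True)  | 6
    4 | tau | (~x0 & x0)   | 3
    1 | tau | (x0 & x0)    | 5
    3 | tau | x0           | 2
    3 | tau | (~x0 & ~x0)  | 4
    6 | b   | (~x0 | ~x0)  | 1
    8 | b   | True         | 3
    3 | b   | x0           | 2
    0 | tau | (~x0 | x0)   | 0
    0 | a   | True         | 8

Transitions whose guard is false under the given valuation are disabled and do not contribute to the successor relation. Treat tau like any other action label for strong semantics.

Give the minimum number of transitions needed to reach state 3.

Answer: 2

Working:
BFS to 3:
  depth 0: {0}
  depth 1: {8}
  depth 2: {3}
first hit 3 at d=2 via a·b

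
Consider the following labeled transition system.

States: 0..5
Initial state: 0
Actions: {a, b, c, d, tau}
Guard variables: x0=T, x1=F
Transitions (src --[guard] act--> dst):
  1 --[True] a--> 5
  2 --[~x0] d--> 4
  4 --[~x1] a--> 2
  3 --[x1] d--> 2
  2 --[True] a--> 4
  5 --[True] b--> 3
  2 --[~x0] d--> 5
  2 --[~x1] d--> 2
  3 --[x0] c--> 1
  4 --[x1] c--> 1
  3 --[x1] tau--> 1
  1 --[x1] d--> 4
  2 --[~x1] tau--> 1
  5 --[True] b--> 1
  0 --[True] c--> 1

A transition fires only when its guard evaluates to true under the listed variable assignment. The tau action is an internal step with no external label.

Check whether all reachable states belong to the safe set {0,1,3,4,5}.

Answer: INVARIANT HOLDS

Trace:
Safe = {0,1,3,4,5}
R = {0,1,3,5}
  0: safe
  1: safe
  3: safe
  5: safe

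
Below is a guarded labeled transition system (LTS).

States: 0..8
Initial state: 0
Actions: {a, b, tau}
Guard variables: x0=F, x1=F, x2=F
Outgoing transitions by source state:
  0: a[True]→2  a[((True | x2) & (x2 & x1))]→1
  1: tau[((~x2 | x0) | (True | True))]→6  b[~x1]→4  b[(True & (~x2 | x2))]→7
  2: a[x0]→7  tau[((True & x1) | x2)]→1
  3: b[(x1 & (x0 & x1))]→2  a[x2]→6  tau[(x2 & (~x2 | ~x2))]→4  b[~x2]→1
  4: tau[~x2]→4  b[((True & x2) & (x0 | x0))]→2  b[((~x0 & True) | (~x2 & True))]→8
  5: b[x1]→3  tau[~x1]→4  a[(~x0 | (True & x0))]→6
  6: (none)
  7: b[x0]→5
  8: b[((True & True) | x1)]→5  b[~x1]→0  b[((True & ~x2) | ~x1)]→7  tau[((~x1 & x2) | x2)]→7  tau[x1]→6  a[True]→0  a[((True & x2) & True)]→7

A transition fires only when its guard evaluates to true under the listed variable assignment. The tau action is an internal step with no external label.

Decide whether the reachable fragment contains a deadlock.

Answer: DEADLOCK at state 2

Trace:
R = {0,2}
  0: a→2  [deg 1]
  2: ∅  [deadlock]
trace reaching 2: a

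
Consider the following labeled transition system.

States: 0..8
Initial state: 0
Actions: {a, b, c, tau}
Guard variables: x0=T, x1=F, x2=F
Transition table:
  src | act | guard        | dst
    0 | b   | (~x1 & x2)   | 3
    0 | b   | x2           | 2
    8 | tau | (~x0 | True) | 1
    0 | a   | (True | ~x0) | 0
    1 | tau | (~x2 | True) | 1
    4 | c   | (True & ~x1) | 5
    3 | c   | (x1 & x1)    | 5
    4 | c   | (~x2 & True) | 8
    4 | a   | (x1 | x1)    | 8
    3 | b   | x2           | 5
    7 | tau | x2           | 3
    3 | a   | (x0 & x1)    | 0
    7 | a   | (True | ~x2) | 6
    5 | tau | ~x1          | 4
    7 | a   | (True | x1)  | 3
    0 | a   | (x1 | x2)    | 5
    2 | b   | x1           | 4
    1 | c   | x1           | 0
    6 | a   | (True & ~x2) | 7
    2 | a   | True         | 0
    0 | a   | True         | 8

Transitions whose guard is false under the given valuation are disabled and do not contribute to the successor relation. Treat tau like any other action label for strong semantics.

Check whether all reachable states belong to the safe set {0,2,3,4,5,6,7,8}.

Safe = {0,2,3,4,5,6,7,8}
Reach set: {0,1,8}
  0: ok
  1: outside
  8: ok
reach 1 via a·tau — violates

Answer: INVARIANT VIOLATED at state 1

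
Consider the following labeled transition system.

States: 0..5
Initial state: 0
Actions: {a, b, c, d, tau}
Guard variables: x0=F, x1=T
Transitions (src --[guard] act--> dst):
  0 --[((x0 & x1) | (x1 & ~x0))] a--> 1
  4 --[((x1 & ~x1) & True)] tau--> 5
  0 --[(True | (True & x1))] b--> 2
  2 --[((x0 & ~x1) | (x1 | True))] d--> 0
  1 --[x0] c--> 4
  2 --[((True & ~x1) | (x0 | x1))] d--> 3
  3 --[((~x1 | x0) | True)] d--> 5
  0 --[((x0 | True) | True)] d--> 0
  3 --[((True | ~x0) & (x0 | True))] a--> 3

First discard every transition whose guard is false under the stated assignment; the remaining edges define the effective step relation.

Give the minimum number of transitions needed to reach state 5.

Answer: 3

Analysis:
BFS to 5:
  Layer 0: {0}
  Layer 1: {1,2}
  Layer 2: {3}
  Layer 3: {5}
first hit 5 at d=3 via b·d·d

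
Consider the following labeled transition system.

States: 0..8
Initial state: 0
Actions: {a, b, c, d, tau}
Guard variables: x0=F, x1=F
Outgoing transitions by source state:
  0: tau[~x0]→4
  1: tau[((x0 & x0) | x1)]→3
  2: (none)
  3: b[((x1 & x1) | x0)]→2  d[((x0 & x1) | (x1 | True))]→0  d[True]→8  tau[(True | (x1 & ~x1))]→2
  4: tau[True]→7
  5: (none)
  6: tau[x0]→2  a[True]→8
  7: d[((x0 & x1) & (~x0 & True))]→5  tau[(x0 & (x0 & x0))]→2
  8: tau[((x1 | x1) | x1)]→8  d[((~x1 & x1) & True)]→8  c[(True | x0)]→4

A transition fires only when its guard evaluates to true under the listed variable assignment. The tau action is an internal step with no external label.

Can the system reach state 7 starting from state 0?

7 transition(s) survive guard evaluation.
depth 0: {0}
depth 1: {4}  now seen {0,4}
depth 2: {7}  now seen {0,4,7}
R = {0,4,7}
Path to 7: tau·tau

Answer: REACHABLE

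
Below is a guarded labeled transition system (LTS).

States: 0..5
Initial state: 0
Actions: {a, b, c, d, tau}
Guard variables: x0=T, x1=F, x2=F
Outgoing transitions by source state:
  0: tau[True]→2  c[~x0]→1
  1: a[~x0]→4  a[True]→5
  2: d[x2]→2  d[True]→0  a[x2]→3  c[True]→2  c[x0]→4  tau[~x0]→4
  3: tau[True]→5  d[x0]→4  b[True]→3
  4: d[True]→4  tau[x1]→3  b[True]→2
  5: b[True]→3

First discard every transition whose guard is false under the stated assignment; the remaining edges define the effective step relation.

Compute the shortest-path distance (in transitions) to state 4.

Answer: 2

Working:
Breadth-first toward 4:
  Layer 0: {0}
  Layer 1: {2}
  Layer 2: {4}
first hit 4 at d=2 via tau·c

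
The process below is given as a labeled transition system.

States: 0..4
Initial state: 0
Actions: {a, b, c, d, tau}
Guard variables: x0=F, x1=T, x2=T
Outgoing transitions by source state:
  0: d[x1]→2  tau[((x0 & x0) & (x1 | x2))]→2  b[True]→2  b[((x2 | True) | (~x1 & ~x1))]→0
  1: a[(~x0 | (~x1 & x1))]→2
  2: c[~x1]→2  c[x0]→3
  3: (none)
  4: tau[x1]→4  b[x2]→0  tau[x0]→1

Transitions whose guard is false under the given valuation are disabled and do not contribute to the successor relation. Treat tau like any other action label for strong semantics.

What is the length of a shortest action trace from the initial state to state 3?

BFS to 3:
  depth 0: {0}
  depth 1: {2}
3 never appears.

Answer: UNREACHABLE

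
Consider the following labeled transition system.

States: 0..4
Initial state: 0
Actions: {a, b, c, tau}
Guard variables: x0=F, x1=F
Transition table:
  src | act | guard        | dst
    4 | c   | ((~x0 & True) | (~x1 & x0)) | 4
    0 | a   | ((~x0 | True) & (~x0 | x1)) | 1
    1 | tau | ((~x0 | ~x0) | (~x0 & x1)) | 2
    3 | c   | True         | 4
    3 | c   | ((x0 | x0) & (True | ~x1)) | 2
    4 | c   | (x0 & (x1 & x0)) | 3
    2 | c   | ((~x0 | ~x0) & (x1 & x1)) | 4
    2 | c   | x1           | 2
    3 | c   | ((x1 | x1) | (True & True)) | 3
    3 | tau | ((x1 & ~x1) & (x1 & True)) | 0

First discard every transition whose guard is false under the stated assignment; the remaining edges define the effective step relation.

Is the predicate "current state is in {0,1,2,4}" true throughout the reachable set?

Inv-set: {0,1,2,4}
Reachable = {0,1,2}
  0: safe
  1: safe
  2: safe

Answer: INVARIANT HOLDS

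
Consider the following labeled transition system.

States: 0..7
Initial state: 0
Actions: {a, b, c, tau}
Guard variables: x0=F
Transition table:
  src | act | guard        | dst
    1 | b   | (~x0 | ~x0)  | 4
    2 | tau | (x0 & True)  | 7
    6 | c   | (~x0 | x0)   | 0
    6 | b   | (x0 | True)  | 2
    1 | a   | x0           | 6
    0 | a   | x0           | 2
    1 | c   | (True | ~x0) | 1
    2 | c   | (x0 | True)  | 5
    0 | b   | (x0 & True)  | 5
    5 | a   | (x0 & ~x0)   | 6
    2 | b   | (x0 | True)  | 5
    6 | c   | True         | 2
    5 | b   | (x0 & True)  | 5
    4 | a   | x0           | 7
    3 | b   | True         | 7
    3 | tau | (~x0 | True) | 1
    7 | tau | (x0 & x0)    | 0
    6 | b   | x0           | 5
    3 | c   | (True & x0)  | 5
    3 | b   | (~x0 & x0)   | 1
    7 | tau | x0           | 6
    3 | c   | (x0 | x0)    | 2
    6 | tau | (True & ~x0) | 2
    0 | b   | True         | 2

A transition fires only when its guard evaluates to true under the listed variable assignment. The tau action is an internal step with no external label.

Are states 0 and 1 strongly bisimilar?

Answer: NOT BISIMILAR

Trace:
Compute ~ classes (split until stable):
  P[0] = {{0,1,2,3,4,5,6,7}}
  P[1] = {{0},{1,2},{3},{4,5,7},{6}}
  P[2] = {{0},{1},{2},{3},{4,5,7},{6}}
6 equivalence class(es) (converged in 3)
class of 0: {0}; class of 1: {1}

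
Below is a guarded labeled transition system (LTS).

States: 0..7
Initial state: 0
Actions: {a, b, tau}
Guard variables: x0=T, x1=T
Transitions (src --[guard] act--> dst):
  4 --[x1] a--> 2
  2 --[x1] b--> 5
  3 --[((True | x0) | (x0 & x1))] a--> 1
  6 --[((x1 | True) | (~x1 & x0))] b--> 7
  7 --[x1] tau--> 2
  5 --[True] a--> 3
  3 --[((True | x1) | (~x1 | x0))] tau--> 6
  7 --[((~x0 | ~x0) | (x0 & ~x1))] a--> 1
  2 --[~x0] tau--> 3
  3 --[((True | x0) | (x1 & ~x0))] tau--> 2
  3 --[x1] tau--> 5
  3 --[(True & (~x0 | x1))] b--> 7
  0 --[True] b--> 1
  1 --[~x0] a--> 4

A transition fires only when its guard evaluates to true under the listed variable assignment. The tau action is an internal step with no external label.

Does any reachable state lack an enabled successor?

Reach set: {0,1}
  0: b→1  [deg 1]
  1: ∅  [STUCK]
Path to 1: b

Answer: DEADLOCK at state 1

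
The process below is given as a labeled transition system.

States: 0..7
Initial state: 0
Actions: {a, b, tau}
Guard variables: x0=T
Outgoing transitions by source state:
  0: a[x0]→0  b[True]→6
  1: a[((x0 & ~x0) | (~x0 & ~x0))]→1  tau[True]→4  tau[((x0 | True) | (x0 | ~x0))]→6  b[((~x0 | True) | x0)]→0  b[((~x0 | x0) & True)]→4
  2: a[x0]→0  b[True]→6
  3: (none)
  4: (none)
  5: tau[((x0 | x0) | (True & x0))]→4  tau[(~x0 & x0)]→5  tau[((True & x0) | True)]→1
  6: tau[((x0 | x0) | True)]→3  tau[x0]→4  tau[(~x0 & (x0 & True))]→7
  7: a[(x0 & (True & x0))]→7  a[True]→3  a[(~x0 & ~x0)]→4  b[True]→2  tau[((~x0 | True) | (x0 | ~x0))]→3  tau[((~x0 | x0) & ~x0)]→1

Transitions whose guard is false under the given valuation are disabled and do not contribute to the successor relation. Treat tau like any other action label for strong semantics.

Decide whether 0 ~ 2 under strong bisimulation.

Compute ~ classes (split until stable):
  round 0: {{0,1,2,3,4,5,6,7}}
  round 1: {{0,2},{1},{3,4},{5,6},{7}}
  round 2: {{0,2},{1},{3,4},{5},{6},{7}}
6 equivalence class(es) (converged in 3)
0∈{0,2}, 2∈{0,2}

Answer: BISIMILAR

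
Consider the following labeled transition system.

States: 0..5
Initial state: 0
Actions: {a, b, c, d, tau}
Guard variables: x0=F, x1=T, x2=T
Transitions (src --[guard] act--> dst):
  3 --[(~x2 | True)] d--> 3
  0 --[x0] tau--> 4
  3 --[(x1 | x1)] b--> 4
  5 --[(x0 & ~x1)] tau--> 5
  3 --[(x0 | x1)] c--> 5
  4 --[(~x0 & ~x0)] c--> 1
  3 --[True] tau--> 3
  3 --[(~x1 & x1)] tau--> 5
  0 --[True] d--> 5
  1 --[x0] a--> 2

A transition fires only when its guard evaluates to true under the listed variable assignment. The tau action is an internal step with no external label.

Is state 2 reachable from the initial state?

After dropping false guards: 6 live edges.
L0 = {0}
L1 = {5}  total {0,5}
R = {0,5}

Answer: UNREACHABLE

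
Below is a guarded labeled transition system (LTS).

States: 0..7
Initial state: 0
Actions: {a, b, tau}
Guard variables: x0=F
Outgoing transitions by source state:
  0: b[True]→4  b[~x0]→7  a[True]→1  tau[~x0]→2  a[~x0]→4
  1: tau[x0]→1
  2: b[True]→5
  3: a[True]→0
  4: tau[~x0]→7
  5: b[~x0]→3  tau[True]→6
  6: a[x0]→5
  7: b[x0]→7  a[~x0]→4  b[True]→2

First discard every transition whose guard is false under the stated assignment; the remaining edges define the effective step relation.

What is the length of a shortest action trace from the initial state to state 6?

Answer: 3

Analysis:
Layered search for 6:
  L0 = {0}
  L1 = {1,2,4,7}
  L2 = {5}
  L3 = {3,6}
first hit 6 at d=3 via tau·b·tau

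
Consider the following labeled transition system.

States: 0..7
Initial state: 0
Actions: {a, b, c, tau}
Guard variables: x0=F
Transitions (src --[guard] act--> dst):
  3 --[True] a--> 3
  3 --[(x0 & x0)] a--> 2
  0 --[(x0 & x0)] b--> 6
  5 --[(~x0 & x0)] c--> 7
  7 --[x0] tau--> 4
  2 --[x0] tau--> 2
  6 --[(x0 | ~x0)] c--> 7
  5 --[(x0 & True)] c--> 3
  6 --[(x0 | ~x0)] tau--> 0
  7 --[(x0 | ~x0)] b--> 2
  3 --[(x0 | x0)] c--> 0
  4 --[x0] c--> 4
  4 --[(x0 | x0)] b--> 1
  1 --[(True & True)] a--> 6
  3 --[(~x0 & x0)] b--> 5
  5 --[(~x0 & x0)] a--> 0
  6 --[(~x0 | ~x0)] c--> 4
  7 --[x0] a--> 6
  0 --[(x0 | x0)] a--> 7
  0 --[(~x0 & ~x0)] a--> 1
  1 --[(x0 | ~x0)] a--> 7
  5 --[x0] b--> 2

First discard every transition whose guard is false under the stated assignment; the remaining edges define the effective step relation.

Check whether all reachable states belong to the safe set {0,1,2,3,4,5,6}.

Allowed set {0,1,2,3,4,5,6}
Reachable = {0,1,2,4,6,7}
  0: ✓
  1: ✓
  2: ✓
  4: ✓
  6: ✓
  7: ✗ unsafe
witness against invariant: a·a → 7

Answer: INVARIANT VIOLATED at state 7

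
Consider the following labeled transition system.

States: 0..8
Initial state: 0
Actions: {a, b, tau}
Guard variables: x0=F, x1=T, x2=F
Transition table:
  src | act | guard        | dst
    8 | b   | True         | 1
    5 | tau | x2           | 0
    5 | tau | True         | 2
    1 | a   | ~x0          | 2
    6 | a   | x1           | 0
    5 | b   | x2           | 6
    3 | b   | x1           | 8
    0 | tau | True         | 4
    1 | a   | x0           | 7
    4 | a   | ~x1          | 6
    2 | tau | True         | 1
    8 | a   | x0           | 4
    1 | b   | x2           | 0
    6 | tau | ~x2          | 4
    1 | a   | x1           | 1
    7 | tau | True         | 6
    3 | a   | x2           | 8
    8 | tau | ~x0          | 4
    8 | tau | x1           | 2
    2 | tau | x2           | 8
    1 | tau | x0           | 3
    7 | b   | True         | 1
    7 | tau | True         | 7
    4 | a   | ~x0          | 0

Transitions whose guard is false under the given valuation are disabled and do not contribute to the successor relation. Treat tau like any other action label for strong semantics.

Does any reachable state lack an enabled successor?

Answer: DEADLOCK-FREE

Analysis:
Reach set: {0,4}
  0: tau→4  [1 exit(s)]
  4: a→0  [1 exit(s)]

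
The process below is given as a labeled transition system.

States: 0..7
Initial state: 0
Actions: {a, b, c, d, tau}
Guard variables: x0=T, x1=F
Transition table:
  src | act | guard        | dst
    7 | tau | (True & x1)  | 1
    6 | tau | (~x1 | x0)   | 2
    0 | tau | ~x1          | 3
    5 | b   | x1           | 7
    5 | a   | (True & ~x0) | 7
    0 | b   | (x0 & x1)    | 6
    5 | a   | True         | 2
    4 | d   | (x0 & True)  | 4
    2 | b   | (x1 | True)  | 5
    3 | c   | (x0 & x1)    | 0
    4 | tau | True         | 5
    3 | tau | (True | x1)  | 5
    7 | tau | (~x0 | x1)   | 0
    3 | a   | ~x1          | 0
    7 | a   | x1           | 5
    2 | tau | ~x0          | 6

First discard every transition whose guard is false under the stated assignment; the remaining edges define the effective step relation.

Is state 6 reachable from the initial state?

Guard filter leaves 8 enabled edge(s).
depth 0: {0}
depth 1: {3}  now seen {0,3}
depth 2: {5}  now seen {0,3,5}
depth 3: {2}  now seen {0,2,3,5}
Reachable = {0,2,3,5}

Answer: UNREACHABLE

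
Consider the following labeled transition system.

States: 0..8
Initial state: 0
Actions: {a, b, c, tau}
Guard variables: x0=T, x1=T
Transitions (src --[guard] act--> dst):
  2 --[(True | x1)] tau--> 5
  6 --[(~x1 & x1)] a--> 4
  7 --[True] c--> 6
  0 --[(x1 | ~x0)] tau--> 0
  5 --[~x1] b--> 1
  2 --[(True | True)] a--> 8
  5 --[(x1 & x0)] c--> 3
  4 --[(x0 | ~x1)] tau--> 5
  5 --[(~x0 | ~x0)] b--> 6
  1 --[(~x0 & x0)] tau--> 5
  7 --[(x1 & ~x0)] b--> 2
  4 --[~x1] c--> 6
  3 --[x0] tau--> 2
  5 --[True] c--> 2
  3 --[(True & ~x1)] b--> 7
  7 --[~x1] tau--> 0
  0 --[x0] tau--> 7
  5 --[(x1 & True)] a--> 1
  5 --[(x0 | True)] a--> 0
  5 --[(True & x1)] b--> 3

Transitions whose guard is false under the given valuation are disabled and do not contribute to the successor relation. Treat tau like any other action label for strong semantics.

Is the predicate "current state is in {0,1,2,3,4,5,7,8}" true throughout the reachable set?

Safe = {0,1,2,3,4,5,7,8}
Reach set: {0,6,7}
  0: ✓
  6: outside
  7: ✓
counterexample path to 6: tau·c

Answer: INVARIANT VIOLATED at state 6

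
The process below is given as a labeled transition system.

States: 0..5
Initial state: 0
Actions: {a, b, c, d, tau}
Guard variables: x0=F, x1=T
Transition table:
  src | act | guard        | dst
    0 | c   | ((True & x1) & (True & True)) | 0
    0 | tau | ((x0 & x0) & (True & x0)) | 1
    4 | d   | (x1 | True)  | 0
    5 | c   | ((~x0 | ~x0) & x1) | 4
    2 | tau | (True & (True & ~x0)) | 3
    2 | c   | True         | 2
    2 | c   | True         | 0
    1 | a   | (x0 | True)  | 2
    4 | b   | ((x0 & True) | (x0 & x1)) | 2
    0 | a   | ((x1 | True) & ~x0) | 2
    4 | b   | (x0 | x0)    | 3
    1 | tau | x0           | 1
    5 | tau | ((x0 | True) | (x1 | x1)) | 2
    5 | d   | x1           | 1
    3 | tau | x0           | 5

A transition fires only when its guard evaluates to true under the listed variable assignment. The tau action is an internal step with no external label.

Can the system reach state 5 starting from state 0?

Answer: UNREACHABLE

Trace:
After dropping false guards: 10 live edges.
Layer 0: {0}
Layer 1: {2}  total {0,2}
Layer 2: {3}  total {0,2,3}
Reachable = {0,2,3}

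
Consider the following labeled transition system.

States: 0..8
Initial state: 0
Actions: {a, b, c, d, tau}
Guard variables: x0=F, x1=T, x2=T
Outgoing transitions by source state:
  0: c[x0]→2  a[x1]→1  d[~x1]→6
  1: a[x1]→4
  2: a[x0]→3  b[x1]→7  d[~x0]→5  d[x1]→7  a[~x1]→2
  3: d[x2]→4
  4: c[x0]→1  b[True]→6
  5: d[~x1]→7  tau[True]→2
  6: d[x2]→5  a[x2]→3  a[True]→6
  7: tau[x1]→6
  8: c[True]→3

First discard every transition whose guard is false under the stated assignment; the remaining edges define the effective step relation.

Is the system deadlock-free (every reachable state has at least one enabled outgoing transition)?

Reach set: {0,1,2,3,4,5,6,7}
  0: a→1  [1 exit(s)]
  1: a→4  [1 exit(s)]
  2: b→7  d→5  d→7  [3 exit(s)]
  3: d→4  [1 exit(s)]
  4: b→6  [1 exit(s)]
  5: tau→2  [1 exit(s)]
  6: a→3  a→6  d→5  [3 exit(s)]
  7: tau→6  [1 exit(s)]

Answer: DEADLOCK-FREE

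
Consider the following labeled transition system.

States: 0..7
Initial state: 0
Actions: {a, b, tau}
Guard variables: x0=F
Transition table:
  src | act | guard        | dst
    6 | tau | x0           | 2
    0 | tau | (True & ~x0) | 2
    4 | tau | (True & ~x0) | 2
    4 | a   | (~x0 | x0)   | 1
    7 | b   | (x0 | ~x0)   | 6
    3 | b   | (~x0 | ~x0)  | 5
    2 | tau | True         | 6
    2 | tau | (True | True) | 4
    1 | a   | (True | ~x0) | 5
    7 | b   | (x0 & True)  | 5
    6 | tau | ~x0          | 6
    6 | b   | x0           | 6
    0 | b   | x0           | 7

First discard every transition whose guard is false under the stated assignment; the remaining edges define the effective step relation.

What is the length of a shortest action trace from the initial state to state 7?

Answer: UNREACHABLE

Analysis:
Layered search for 7:
  Layer 0: {0}
  Layer 1: {2}
  Layer 2: {4,6}
  Layer 3: {1}
  Layer 4: {5}
7 never appears.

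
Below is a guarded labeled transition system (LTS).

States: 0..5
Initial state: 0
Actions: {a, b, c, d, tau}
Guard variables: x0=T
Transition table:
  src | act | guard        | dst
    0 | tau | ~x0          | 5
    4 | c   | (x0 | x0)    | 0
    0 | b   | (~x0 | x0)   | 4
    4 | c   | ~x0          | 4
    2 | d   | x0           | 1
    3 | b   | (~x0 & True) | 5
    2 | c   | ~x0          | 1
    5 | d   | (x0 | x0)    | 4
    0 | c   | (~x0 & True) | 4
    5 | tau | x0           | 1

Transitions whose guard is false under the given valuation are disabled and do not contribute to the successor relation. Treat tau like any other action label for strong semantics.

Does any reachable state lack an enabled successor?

Answer: DEADLOCK-FREE

Trace:
Reachable = {0,4}
  0: b→4  [1 out]
  4: c→0  [1 out]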